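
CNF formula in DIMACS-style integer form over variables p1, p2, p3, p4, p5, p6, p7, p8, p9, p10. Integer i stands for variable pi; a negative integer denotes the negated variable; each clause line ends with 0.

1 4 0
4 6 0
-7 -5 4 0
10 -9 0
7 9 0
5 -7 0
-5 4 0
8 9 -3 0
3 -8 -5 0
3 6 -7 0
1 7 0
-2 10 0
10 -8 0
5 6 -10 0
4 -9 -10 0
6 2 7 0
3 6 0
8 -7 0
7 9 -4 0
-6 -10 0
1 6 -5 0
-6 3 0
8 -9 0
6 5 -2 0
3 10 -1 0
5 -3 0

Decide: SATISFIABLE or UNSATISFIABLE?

Branch on p1: take p1 = True.
Branch on p2: take p2 = True.
  then p10 is forced to True.
  then p6 is forced to False.
  then p4 is forced to True.
  then p5 is forced to True.
  then p3 is forced to True.
The remaining clauses are satisfied by p7 = True, p8 = True, p9 = False.
Every clause has at least one true literal under this assignment.
So p1=True, p2=True, p3=True, p4=True, p5=True, p6=False, p7=True, p8=True, p9=False, p10=True is a satisfying assignment.

SATISFIABLE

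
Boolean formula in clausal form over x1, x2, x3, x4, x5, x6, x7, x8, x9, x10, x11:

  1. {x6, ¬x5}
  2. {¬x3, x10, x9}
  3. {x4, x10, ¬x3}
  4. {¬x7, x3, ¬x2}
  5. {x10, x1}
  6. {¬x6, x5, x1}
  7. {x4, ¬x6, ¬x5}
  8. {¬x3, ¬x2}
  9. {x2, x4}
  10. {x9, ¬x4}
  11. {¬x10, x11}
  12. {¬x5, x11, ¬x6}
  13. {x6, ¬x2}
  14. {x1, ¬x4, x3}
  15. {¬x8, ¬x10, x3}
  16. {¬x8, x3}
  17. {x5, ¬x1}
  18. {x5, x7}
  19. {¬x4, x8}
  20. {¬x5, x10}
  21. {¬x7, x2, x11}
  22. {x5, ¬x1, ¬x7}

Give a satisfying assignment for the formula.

Pure literal: x9 appears only positively; assign x9 = True.
x11 occurs only positively in the remaining clauses — set x11 = True.
Try x1 = False.
  then x10 is forced to True.
For the remaining variables, x2 = False, x3 = True, x4 = True, x5 = False, x6 = False, x7 = True, x8 = True works.
Every clause has at least one true literal under this assignment.
Check each clause:
  1. {x6, ¬x5} — ¬x5 is true.
  2. {x10, x9, ¬x3} — x9 is true.
  3. {¬x3, x4, x10} — x10 is true.
  4. {x3, ¬x7, ¬x2} — x3 is true.
  5. {x10, x1} — x10 is true.
  6. {x1, ¬x6, x5} — ¬x6 is true.
  7. {¬x6, x4, ¬x5} — ¬x6 is true.
  8. {¬x3, ¬x2} — ¬x2 is true.
  9. {x2, x4} — x4 is true.
  10. {¬x4, x9} — x9 is true.
  11. {x11, ¬x10} — x11 is true.
  12. {¬x6, x11, ¬x5} — x11 is true.
  13. {¬x2, x6} — ¬x2 is true.
  14. {¬x4, x1, x3} — x3 is true.
  15. {¬x10, x3, ¬x8} — x3 is true.
  16. {¬x8, x3} — x3 is true.
  17. {x5, ¬x1} — ¬x1 is true.
  18. {x7, x5} — x7 is true.
  19. {¬x4, x8} — x8 is true.
  20. {¬x5, x10} — x10 is true.
  21. {x2, ¬x7, x11} — x11 is true.
  22. {¬x7, x5, ¬x1} — ¬x1 is true.

x1=F, x2=F, x3=T, x4=T, x5=F, x6=F, x7=T, x8=T, x9=T, x10=T, x11=T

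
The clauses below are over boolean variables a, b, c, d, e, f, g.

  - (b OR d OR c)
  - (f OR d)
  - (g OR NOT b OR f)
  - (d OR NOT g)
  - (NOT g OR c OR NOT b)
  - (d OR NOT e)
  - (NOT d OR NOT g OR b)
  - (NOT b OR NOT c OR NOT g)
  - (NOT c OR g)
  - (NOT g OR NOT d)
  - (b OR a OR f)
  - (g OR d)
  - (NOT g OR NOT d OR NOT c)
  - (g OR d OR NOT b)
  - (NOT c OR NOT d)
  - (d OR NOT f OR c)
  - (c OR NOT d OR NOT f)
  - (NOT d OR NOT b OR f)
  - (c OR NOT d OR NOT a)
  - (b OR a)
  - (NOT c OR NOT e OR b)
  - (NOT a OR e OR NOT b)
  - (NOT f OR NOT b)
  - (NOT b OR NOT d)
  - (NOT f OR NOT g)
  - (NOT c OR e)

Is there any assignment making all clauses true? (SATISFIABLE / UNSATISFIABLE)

d = True:
  propagation gives g=False, c=False, f=False, b=False; an empty clause results — contradiction.
d = False:
  propagation gives f=True, g=False; an empty clause results — contradiction.
Every branch closes, so no satisfying assignment exists.

UNSATISFIABLE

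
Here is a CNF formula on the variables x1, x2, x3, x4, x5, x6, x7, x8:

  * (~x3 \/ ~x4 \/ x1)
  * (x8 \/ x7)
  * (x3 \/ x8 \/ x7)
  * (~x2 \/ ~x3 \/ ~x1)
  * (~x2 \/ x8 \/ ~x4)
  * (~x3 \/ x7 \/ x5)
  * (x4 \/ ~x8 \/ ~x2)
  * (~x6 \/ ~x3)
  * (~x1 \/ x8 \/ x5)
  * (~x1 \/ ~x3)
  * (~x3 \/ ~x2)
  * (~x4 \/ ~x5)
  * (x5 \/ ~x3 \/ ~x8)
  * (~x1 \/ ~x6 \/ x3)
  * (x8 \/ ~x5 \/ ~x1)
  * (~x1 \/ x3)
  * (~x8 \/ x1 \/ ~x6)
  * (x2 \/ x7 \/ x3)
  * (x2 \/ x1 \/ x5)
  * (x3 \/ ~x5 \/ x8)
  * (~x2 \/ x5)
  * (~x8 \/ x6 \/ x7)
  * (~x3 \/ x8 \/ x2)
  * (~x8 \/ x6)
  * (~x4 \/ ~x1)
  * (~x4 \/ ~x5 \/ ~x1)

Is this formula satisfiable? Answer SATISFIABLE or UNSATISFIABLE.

UNSATISFIABLE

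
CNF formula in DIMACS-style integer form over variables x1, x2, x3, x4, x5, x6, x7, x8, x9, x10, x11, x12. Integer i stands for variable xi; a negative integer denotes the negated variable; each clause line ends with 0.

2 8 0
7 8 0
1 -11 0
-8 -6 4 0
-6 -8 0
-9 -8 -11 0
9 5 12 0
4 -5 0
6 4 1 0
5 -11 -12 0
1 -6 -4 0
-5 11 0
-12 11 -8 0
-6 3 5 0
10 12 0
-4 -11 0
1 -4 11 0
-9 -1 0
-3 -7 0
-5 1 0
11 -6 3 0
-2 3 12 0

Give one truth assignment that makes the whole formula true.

x1 = True, x2 = True, x3 = False, x4 = True, x5 = False, x6 = False, x7 = True, x8 = False, x9 = False, x10 = True, x11 = False, x12 = True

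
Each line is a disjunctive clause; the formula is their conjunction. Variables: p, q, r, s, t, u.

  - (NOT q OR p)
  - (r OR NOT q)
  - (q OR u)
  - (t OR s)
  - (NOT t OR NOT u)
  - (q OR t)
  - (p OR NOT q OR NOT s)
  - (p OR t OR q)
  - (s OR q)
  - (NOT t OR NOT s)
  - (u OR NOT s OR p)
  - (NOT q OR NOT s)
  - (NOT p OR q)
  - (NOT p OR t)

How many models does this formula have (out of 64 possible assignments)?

Satisfying assignments:
  p=1 q=1 r=1 s=0 t=1 u=0
That's 1 in total.

1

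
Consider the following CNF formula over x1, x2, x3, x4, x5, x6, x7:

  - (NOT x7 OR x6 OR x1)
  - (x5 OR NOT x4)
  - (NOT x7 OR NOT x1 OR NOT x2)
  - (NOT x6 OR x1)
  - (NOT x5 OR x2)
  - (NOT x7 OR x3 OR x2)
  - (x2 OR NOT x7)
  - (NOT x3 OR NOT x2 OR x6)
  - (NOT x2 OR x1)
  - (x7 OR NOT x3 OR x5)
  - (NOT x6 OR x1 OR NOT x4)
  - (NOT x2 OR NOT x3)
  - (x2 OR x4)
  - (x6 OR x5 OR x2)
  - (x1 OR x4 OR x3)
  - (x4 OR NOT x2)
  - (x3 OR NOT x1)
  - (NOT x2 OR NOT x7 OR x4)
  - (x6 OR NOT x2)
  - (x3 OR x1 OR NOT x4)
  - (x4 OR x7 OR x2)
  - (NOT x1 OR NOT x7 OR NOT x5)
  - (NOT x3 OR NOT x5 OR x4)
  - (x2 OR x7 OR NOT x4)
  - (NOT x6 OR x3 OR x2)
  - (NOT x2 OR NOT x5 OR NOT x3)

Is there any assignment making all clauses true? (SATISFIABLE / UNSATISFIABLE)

x2 = True:
  propagation gives x1=True, x7=False, x3=False; an empty clause results — contradiction.
x2 = False:
  propagation gives x5=False, x4=False; an empty clause results — contradiction.
Every branch closes, so no satisfying assignment exists.

UNSATISFIABLE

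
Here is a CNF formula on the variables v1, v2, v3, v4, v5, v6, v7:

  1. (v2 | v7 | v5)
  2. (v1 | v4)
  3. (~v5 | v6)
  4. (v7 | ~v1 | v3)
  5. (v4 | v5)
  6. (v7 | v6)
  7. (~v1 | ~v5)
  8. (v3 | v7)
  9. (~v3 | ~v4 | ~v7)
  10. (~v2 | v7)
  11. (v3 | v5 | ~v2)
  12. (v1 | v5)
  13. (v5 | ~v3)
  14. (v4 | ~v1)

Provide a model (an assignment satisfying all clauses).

v1 = 0, v2 = 0, v3 = 0, v4 = 1, v5 = 1, v6 = 1, v7 = 1

v6 occurs only positively in the remaining clauses — set v6 = True.
Set v1 = False and propagate.
  then v4 is forced to True.
  then v5 is forced to True.
The remaining clauses are satisfied by v2 = False, v3 = False, v7 = True.
Every clause has at least one true literal under this assignment.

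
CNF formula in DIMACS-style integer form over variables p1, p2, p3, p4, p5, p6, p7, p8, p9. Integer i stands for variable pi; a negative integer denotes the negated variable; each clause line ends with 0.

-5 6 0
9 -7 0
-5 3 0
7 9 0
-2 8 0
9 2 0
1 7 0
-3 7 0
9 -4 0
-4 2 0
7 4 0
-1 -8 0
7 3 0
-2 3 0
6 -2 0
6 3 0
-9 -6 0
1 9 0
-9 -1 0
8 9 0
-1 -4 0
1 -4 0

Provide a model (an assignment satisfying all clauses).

Pure literal: p5 appears only negated; assign p5 = False.
Branch on p1: take p1 = False.
  then p7 is forced to True.
  then p9 is forced to True.
  then p6 is forced to False.
  then p2 is forced to False.
  then p4 is forced to False.
  then p3 is forced to True.
p8 is now unconstrained; take p8 = True.

p1=False, p2=False, p3=True, p4=False, p5=False, p6=False, p7=True, p8=True, p9=True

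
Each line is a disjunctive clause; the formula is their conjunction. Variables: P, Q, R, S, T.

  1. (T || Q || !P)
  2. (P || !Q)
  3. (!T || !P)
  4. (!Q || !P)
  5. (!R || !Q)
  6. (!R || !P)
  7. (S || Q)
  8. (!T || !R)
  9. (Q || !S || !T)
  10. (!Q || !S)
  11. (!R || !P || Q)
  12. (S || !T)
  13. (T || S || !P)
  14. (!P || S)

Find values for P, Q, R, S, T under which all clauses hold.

Try P = False.
  then Q is forced to False.
  then S is forced to True.
  then T is forced to False.
R is now unconstrained; take R = True.
Every clause has at least one true literal under this assignment.

P=0, Q=0, R=1, S=1, T=0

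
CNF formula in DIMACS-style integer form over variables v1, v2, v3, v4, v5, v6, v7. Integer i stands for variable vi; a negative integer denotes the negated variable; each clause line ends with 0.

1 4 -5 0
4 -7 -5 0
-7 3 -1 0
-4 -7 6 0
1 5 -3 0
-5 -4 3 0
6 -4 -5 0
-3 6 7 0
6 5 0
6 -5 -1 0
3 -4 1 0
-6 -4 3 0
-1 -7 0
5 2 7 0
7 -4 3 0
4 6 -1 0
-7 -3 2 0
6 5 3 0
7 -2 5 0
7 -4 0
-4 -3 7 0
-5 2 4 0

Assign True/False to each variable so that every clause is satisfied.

v1=0, v2=1, v3=1, v4=1, v5=1, v6=1, v7=1

Try v1 = False.
The remaining clauses are satisfied by v2 = True, v3 = True, v4 = True, v5 = True, v6 = True, v7 = True.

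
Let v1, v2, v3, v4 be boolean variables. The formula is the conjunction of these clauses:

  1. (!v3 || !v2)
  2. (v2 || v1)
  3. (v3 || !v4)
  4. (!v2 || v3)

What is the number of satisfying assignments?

Satisfying assignments:
  v1=T v2=F v3=F v4=F
  v1=T v2=F v3=T v4=F
  v1=T v2=F v3=T v4=T
That's 3 in total.

3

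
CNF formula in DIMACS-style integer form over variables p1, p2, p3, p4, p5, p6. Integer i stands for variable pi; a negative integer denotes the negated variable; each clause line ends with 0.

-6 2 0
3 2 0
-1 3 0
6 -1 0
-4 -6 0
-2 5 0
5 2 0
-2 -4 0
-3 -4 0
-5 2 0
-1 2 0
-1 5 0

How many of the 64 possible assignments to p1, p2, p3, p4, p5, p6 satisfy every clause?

5

The models are:
  p1=0 p2=1 p3=0 p4=0 p5=1 p6=0
  p1=0 p2=1 p3=0 p4=0 p5=1 p6=1
  p1=0 p2=1 p3=1 p4=0 p5=1 p6=0
  p1=0 p2=1 p3=1 p4=0 p5=1 p6=1
  p1=1 p2=1 p3=1 p4=0 p5=1 p6=1
Count: 5.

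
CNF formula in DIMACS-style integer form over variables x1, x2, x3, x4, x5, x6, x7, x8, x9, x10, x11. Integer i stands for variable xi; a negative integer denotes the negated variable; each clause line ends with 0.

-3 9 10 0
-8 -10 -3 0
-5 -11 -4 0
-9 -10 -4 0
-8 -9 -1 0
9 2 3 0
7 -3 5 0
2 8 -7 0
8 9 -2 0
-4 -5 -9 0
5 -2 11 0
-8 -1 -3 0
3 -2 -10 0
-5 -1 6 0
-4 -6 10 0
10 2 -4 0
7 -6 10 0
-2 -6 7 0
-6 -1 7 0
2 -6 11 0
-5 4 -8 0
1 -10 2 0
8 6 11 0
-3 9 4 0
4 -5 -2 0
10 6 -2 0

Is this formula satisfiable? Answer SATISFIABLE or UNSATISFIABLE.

SATISFIABLE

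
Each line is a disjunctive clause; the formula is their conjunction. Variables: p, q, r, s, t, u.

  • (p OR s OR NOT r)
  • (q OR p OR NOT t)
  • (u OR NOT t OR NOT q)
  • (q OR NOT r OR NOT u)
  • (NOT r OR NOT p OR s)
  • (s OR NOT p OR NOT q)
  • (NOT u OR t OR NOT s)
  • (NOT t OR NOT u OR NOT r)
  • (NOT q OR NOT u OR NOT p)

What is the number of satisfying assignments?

Split on p, then q.
  p=1, q=1: remaining (r,s,t,u) ∈ {(0,1,0,0); (1,1,0,0)} — 2.
  p=1, q=0: 9 of the 16 assignments to (r,s,t,u) work.
  p=0, q=1: 6 of the 16 assignments to (r,s,t,u) work.
  p=0, q=0: remaining (r,s,t,u) ∈ {(0,0,0,0); (0,0,0,1); (0,1,0,0); (1,1,0,0)} — 4.
Total: 2 + 9 + 6 + 4 = 21.

21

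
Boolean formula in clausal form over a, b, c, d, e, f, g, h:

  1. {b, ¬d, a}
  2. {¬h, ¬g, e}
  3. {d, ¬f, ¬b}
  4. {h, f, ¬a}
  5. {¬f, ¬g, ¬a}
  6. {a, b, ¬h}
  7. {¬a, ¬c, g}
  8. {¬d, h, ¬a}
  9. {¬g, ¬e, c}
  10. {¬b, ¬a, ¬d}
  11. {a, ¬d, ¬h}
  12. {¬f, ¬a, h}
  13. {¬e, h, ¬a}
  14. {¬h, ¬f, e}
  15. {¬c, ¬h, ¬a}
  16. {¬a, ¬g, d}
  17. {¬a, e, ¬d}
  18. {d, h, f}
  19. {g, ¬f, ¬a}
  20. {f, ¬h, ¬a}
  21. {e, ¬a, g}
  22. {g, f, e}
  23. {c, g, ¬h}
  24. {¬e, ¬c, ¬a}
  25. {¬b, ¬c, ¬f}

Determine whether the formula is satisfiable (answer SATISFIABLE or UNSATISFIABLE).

SATISFIABLE

Branch on a: take a = False.
Try b = False.
  then d is forced to False.
  then h is forced to False.
  then f is forced to True.
Set c = True and propagate.
e, g are now unconstrained; take e = False, g = True.
So a=False, b=False, c=True, d=False, e=False, f=True, g=True, h=False is a satisfying assignment.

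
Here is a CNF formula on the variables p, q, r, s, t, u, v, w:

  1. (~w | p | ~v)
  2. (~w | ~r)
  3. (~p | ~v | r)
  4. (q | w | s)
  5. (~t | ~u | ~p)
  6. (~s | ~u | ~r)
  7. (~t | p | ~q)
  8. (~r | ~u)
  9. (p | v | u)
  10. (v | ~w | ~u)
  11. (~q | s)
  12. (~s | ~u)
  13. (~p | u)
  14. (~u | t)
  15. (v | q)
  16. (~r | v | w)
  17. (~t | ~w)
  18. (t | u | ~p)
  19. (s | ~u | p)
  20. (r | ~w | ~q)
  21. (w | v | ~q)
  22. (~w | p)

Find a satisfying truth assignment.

p=F, q=F, r=T, s=T, t=T, u=F, v=T, w=F

Check each clause:
  1. (p | ~v | ~w) — ~w is true.
  2. (~r | ~w) — ~w is true.
  3. (~v | ~p | r) — r is true.
  4. (w | s | q) — s is true.
  5. (~t | ~p | ~u) — ~u is true.
  6. (~r | ~u | ~s) — ~u is true.
  7. (~t | ~q | p) — ~q is true.
  8. (~r | ~u) — ~u is true.
  9. (u | p | v) — v is true.
  10. (~w | v | ~u) — ~w is true.
  11. (s | ~q) — s is true.
  12. (~s | ~u) — ~u is true.
  13. (~p | u) — ~p is true.
  14. (t | ~u) — ~u is true.
  15. (v | q) — v is true.
  16. (v | w | ~r) — v is true.
  17. (~t | ~w) — ~w is true.
  18. (~p | u | t) — t is true.
  19. (s | ~u | p) — ~u is true.
  20. (~q | ~w | r) — ~w is true.
  21. (v | w | ~q) — ~q is true.
  22. (p | ~w) — ~w is true.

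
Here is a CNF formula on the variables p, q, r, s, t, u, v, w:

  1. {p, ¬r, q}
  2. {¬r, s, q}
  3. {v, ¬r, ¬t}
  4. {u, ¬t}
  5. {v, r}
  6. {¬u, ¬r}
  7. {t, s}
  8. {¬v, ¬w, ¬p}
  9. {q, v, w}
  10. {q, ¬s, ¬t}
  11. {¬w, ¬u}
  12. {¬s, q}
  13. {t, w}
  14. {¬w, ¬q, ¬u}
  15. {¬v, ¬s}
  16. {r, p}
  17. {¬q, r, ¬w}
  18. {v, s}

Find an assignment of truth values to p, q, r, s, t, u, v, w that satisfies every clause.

p = False  q = True  r = True  s = True  t = False  u = False  v = False  w = True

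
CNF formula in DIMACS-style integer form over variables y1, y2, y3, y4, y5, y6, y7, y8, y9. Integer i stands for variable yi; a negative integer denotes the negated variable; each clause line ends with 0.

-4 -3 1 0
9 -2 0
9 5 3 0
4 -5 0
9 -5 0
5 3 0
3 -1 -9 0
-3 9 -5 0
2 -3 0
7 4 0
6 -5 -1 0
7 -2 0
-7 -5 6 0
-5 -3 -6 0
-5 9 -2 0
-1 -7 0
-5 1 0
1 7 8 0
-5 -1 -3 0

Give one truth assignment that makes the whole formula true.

y1=0, y2=1, y3=1, y4=0, y5=0, y6=1, y7=1, y8=1, y9=1

Pure literal: y8 appears only positively; assign y8 = True.
Set y1 = False and propagate.
  then y5 is forced to False.
  then y3 is forced to True.
  then y4 is forced to False.
  then y2 is forced to True.
  then y9 is forced to True.
  then y7 is forced to True.
y6 is now unconstrained; take y6 = True.
Check each clause:
  1. (y1 | ~y3 | ~y4) — ~y4 is true.
  2. (~y2 | y9) — y9 is true.
  3. (y5 | y3 | y9) — y9 is true.
  4. (~y5 | y4) — ~y5 is true.
  5. (y9 | ~y5) — y9 is true.
  6. (y5 | y3) — y3 is true.
  7. (y3 | ~y1 | ~y9) — y3 is true.
  8. (~y3 | ~y5 | y9) — y9 is true.
  9. (y2 | ~y3) — y2 is true.
  10. (y7 | y4) — y7 is true.
  11. (y6 | ~y5 | ~y1) — ~y5 is true.
  12. (y7 | ~y2) — y7 is true.
  13. (~y7 | ~y5 | y6) — ~y5 is true.
  14. (~y5 | ~y6 | ~y3) — ~y5 is true.
  15. (~y2 | ~y5 | y9) — y9 is true.
  16. (~y7 | ~y1) — ~y1 is true.
  17. (~y5 | y1) — ~y5 is true.
  18. (y8 | y1 | y7) — y8 is true.
  19. (~y1 | ~y3 | ~y5) — ~y5 is true.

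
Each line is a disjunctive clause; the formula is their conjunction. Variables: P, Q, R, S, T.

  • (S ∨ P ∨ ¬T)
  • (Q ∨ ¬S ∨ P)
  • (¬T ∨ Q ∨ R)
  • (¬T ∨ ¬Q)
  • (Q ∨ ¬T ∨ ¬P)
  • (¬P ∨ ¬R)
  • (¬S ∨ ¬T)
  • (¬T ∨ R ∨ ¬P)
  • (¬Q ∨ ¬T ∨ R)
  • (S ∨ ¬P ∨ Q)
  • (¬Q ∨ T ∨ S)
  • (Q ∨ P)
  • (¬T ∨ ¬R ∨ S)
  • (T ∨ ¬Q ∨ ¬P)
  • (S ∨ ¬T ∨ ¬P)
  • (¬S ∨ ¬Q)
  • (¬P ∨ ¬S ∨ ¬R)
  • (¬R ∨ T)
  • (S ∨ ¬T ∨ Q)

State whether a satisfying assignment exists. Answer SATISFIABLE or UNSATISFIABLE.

Set P = True and propagate.
  then R is forced to False.
  then T is forced to False.
  then Q is forced to False.
  then S is forced to True.
So P=True, Q=False, R=False, S=True, T=False is a satisfying assignment.

SATISFIABLE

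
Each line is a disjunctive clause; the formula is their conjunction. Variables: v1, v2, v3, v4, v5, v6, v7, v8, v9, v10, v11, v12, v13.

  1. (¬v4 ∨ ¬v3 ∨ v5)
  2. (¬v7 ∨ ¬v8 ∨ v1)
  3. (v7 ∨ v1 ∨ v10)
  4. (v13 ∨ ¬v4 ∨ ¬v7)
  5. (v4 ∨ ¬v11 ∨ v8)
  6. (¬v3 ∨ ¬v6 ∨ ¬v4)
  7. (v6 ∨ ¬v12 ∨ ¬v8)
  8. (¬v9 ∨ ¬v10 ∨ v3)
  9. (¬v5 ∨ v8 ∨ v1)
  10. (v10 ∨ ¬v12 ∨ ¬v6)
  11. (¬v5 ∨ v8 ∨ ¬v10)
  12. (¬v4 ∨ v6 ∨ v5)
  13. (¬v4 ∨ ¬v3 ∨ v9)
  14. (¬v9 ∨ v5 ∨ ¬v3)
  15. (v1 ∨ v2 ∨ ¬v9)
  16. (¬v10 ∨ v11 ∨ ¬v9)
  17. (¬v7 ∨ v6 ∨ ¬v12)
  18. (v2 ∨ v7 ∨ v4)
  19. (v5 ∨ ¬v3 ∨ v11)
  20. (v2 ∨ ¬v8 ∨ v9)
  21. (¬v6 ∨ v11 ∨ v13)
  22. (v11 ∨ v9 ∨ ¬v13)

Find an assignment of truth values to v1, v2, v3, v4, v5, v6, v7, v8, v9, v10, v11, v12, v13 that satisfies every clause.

v1 = True, v2 = False, v3 = False, v4 = False, v5 = False, v6 = False, v7 = True, v8 = True, v9 = True, v10 = False, v11 = False, v12 = False, v13 = False

Pure literal: v1 appears only positively; assign v1 = True.
v12 occurs only negated in the remaining clauses — set v12 = False.
Try v2 = False.
For the remaining variables, v3 = False, v4 = False, v5 = False, v6 = False, v7 = True, v8 = True, v9 = True, v10 = False, v11 = False, v13 = False works.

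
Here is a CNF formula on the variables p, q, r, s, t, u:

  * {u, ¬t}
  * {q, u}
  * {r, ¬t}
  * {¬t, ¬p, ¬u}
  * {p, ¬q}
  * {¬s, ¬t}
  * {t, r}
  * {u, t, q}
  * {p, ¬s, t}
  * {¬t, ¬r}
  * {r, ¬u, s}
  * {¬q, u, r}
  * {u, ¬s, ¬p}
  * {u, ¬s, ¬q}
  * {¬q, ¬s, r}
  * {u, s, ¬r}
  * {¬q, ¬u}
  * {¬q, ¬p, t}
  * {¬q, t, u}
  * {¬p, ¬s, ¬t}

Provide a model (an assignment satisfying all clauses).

p=False, q=False, r=True, s=False, t=False, u=True

Try p = False.
  then q is forced to False.
  then u is forced to True.
Branch on r: take r = True.
  then t is forced to False.
  then s is forced to False.
Check each clause:
  1. {¬t, u} — ¬t is true.
  2. {u, q} — u is true.
  3. {r, ¬t} — r is true.
  4. {¬t, ¬p, ¬u} — ¬t is true.
  5. {¬q, p} — ¬q is true.
  6. {¬s, ¬t} — ¬t is true.
  7. {r, t} — r is true.
  8. {t, q, u} — u is true.
  9. {t, p, ¬s} — ¬s is true.
  10. {¬r, ¬t} — ¬t is true.
  11. {r, s, ¬u} — r is true.
  12. {u, ¬q, r} — r is true.
  13. {u, ¬p, ¬s} — ¬s is true.
  14. {¬s, ¬q, u} — ¬s is true.
  15. {r, ¬s, ¬q} — r is true.
  16. {u, ¬r, s} — u is true.
  17. {¬q, ¬u} — ¬q is true.
  18. {t, ¬p, ¬q} — ¬p is true.
  19. {u, ¬q, t} — ¬q is true.
  20. {¬s, ¬t, ¬p} — ¬t is true.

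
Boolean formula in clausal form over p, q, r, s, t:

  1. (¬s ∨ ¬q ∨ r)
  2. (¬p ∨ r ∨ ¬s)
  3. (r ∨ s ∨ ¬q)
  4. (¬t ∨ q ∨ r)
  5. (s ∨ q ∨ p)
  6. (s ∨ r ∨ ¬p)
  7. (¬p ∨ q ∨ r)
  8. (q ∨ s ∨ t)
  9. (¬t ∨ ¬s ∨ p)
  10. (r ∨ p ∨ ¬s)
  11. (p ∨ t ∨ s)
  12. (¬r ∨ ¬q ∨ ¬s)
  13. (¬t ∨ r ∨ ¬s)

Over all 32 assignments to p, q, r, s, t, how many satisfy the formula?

7

The models are:
  p=0 q=0 r=1 s=1 t=0
  p=0 q=1 r=1 s=0 t=1
  p=1 q=0 r=1 s=0 t=1
  p=1 q=0 r=1 s=1 t=0
  p=1 q=0 r=1 s=1 t=1
  p=1 q=1 r=1 s=0 t=0
  p=1 q=1 r=1 s=0 t=1
Count: 7.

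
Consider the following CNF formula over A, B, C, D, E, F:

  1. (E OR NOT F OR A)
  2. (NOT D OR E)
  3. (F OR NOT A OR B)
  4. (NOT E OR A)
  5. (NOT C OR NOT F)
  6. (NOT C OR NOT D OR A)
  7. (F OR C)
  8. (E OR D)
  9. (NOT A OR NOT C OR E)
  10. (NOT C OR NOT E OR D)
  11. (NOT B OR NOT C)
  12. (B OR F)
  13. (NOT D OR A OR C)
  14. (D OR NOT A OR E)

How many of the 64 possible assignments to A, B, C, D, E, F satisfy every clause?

Satisfying assignments:
  A=T B=F C=F D=F E=T F=T
  A=T B=F C=F D=T E=T F=T
  A=T B=T C=F D=F E=T F=T
  A=T B=T C=F D=T E=T F=T
That's 4 in total.

4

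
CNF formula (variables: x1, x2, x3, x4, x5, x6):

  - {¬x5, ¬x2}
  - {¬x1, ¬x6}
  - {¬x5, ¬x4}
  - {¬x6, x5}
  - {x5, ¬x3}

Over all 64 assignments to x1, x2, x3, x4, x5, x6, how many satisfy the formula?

Split on x5, then x6.
  x5=1, x6=1: remaining (x1,x2,x3,x4) ∈ {(0,0,0,0); (0,0,1,0)} — 2.
  x5=1, x6=0: remaining (x1,x2,x3,x4) ∈ {(0,0,0,0); (0,0,1,0); (1,0,0,0); (1,0,1,0)} — 4.
  x5=0, x6=1: a clause becomes empty — 0.
  x5=0, x6=0: forces x3=0; x1, x2, x4 free → 2^3 = 8.
Total: 2 + 4 + 0 + 8 = 14.

14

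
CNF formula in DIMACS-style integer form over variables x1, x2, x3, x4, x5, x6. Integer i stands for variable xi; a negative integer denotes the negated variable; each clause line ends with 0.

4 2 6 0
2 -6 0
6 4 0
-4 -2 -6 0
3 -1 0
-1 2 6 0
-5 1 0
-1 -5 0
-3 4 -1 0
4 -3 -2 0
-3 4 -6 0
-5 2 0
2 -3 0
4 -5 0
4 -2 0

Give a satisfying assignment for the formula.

x1=False, x2=True, x3=False, x4=True, x5=False, x6=False

Check each clause:
  1. (x2 ∨ x6 ∨ x4) — x2 is true.
  2. (¬x6 ∨ x2) — x2 is true.
  3. (x4 ∨ x6) — x4 is true.
  4. (¬x2 ∨ ¬x6 ∨ ¬x4) — ¬x6 is true.
  5. (x3 ∨ ¬x1) — ¬x1 is true.
  6. (x2 ∨ x6 ∨ ¬x1) — x2 is true.
  7. (x1 ∨ ¬x5) — ¬x5 is true.
  8. (¬x5 ∨ ¬x1) — ¬x5 is true.
  9. (x4 ∨ ¬x3 ∨ ¬x1) — x4 is true.
  10. (¬x3 ∨ x4 ∨ ¬x2) — x4 is true.
  11. (x4 ∨ ¬x3 ∨ ¬x6) — ¬x6 is true.
  12. (¬x5 ∨ x2) — x2 is true.
  13. (x2 ∨ ¬x3) — x2 is true.
  14. (¬x5 ∨ x4) — ¬x5 is true.
  15. (¬x2 ∨ x4) — x4 is true.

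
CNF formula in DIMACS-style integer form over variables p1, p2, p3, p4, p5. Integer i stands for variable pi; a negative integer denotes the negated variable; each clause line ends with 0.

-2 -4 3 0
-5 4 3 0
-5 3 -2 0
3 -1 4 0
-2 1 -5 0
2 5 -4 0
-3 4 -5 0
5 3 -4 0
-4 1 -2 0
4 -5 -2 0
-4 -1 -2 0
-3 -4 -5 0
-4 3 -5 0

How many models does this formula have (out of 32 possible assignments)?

6

The models are:
  p1=F p2=F p3=F p4=F p5=F
  p1=F p2=F p3=T p4=F p5=F
  p1=F p2=T p3=F p4=F p5=F
  p1=F p2=T p3=T p4=F p5=F
  p1=T p2=F p3=T p4=F p5=F
  p1=T p2=T p3=T p4=F p5=F
That's 6 in total.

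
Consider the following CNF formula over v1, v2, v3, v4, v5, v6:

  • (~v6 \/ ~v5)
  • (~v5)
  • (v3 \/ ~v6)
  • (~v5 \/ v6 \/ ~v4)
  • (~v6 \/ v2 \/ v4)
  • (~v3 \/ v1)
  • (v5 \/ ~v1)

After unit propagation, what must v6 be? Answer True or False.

False

Unit clause (~v5) sets v5 = False.
(v5 \/ ~v1) with v5 = False leaves only ~v1, so v1 = False.
In (~v3 \/ v1), v1 is now false; ~v3 must hold, so v3 = False.
From (v3 \/ ~v6) and v3 = False: v6 = False.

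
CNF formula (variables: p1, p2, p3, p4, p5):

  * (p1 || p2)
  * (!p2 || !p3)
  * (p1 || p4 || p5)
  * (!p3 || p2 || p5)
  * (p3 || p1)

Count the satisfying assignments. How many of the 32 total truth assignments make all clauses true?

10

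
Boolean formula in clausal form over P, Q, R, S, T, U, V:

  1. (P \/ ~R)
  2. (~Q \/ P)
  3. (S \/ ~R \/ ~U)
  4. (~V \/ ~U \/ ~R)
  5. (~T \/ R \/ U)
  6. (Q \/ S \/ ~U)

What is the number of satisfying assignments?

48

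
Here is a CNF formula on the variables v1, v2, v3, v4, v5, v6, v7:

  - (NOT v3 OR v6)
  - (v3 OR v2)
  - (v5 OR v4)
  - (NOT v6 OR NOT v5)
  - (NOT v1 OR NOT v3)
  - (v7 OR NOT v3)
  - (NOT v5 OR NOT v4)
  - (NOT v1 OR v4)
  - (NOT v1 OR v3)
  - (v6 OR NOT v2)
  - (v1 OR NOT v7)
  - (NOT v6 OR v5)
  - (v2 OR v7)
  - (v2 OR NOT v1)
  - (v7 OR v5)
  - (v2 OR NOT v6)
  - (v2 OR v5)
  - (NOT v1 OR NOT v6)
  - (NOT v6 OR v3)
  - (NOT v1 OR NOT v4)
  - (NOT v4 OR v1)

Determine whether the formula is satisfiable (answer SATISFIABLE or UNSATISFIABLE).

v1 = True:
  propagation gives v3=False; an empty clause results — contradiction.
v1 = False:
  propagation gives v7=False, v3=False, v2=True, v6=True; an empty clause results — contradiction.
Every branch closes, so no satisfying assignment exists.

UNSATISFIABLE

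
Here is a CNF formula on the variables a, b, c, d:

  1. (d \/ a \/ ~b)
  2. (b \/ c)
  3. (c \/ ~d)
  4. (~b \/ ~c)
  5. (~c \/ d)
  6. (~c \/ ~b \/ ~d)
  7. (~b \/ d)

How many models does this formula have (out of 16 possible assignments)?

The models are:
  a=0 b=0 c=1 d=1
  a=1 b=0 c=1 d=1
Count: 2.

2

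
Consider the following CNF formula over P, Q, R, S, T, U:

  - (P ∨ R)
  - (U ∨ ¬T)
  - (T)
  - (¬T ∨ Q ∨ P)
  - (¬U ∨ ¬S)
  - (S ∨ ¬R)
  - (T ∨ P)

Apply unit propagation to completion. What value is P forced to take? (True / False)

True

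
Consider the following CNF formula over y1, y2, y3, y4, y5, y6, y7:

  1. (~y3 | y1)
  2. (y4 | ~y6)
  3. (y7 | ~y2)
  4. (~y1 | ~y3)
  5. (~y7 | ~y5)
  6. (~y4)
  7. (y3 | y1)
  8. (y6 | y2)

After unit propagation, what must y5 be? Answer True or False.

Unit clause (~y4) sets y4 = False.
In (~y6 | y4), y4 is now false; ~y6 must hold, so y6 = False.
In (y2 | y6), y6 is now false; y2 must hold, so y2 = True.
From (~y2 | y7) and y2 = True: y7 = True.
(~y5 | ~y7) with y7 = True leaves only ~y5, so y5 = False.

False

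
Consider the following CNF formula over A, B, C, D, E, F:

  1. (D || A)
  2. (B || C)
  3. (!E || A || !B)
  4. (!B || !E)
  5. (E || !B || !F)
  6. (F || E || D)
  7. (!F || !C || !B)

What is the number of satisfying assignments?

15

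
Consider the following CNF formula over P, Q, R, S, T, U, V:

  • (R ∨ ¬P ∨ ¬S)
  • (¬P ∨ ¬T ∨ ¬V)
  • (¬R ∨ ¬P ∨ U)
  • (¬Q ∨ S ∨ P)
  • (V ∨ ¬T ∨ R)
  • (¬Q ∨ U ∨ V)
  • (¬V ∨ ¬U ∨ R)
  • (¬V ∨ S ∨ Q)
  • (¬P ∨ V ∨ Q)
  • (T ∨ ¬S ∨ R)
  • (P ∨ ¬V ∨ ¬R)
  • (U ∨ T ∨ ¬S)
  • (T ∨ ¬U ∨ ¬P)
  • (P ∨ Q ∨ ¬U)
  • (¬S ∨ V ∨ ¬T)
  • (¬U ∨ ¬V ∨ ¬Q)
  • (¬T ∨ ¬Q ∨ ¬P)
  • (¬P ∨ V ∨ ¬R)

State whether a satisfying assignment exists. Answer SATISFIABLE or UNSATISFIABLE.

SATISFIABLE

Try P = False.
For the remaining variables, Q = True, R = True, S = True, T = False, U = True, V = False works.
Every clause has at least one true literal under this assignment.
So P = F, Q = T, R = T, S = T, T = F, U = T, V = F is a satisfying assignment.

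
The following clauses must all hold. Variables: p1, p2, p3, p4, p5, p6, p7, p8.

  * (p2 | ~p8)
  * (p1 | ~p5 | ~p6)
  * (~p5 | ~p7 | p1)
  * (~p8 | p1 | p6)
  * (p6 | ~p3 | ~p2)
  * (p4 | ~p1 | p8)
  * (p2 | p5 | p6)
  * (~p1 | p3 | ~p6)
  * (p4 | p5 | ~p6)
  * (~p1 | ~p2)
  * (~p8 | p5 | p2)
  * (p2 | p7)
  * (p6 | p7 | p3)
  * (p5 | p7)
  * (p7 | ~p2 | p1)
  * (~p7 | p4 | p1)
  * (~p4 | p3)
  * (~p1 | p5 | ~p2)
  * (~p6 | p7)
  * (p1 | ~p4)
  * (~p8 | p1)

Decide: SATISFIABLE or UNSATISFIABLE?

SATISFIABLE

Try p1 = True.
  then p2 is forced to False.
  then p8 is forced to False.
  then p4 is forced to True.
  then p7 is forced to True.
  then p3 is forced to True.
For the remaining variables, p5 = True, p6 = False works.
Every clause has at least one true literal under this assignment.
So p1=1  p2=0  p3=1  p4=1  p5=1  p6=0  p7=1  p8=0 is a satisfying assignment.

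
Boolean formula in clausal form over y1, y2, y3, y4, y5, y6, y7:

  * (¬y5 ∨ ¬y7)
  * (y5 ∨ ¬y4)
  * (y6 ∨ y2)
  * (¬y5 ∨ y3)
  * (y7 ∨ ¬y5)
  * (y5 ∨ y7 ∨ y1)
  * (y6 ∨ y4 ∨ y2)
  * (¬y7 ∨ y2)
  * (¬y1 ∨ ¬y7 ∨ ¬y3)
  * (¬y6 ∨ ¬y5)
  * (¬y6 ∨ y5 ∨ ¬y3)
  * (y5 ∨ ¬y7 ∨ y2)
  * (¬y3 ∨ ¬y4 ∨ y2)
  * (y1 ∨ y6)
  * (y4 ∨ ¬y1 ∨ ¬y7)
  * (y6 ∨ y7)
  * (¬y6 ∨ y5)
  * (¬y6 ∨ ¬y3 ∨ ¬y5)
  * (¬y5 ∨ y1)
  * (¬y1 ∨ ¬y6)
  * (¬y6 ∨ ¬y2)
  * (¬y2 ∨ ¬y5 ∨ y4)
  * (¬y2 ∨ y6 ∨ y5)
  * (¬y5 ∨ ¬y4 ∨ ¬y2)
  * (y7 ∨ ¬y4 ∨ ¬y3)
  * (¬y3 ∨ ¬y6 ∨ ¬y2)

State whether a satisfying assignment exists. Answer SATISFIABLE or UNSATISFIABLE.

UNSATISFIABLE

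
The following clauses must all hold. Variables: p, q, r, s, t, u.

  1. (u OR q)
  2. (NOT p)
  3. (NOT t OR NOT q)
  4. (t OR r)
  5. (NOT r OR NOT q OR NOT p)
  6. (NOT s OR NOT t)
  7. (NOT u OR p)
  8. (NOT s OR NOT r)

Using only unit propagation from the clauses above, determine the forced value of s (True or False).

(NOT p) stands alone — p = False.
(NOT u OR p): since p = False, the clause reduces to (NOT u). u = False.
In (u OR q), u is now false; q must hold, so q = True.
In (NOT t OR NOT q), NOT q is now false; NOT t must hold, so t = False.
From (t OR r) and t = False: r = True.
(NOT r OR NOT s): since r = True, the clause reduces to (NOT s). s = False.

False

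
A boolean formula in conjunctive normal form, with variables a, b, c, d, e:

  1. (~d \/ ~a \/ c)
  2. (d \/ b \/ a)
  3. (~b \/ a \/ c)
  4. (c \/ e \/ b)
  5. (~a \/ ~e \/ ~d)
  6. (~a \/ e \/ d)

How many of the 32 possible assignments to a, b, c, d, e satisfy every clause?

Split on a, then d.
  a=1, d=1: remaining (b,c,e) ∈ {(0,1,0); (1,1,0)} — 2.
  a=1, d=0: remaining (b,c,e) ∈ {(0,0,1); (0,1,1); (1,0,1); (1,1,1)} — 4.
  a=0, d=1: 5 of the 8 assignments to (b,c,e) work.
  a=0, d=0: remaining (b,c,e) ∈ {(1,1,0); (1,1,1)} — 2.
Total: 2 + 4 + 5 + 2 = 13.

13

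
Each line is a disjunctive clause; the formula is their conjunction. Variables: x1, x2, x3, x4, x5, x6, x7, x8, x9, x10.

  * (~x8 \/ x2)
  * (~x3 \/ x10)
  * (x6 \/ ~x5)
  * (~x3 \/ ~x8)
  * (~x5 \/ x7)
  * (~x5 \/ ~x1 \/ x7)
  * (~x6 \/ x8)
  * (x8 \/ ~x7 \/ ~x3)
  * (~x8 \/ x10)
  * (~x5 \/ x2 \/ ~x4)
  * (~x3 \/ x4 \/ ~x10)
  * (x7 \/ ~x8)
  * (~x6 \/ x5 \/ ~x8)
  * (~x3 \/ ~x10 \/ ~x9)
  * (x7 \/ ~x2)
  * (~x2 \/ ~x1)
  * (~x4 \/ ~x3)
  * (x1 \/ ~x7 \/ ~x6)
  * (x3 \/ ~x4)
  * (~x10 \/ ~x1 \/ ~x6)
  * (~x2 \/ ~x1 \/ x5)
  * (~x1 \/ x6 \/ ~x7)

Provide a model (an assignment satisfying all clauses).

x1 = 0, x2 = 0, x3 = 0, x4 = 0, x5 = 0, x6 = 0, x7 = 0, x8 = 0, x9 = 1, x10 = 0

Check each clause:
  1. (x2 \/ ~x8) — ~x8 is true.
  2. (~x3 \/ x10) — ~x3 is true.
  3. (~x5 \/ x6) — ~x5 is true.
  4. (~x3 \/ ~x8) — ~x8 is true.
  5. (~x5 \/ x7) — ~x5 is true.
  6. (~x1 \/ x7 \/ ~x5) — ~x5 is true.
  7. (~x6 \/ x8) — ~x6 is true.
  8. (x8 \/ ~x7 \/ ~x3) — ~x7 is true.
  9. (x10 \/ ~x8) — ~x8 is true.
  10. (~x4 \/ ~x5 \/ x2) — ~x5 is true.
  11. (x4 \/ ~x3 \/ ~x10) — ~x3 is true.
  12. (~x8 \/ x7) — ~x8 is true.
  13. (~x6 \/ x5 \/ ~x8) — ~x8 is true.
  14. (~x9 \/ ~x10 \/ ~x3) — ~x3 is true.
  15. (~x2 \/ x7) — ~x2 is true.
  16. (~x1 \/ ~x2) — ~x1 is true.
  17. (~x3 \/ ~x4) — ~x4 is true.
  18. (x1 \/ ~x7 \/ ~x6) — ~x6 is true.
  19. (~x4 \/ x3) — ~x4 is true.
  20. (~x6 \/ ~x1 \/ ~x10) — ~x6 is true.
  21. (~x1 \/ x5 \/ ~x2) — ~x2 is true.
  22. (x6 \/ ~x7 \/ ~x1) — ~x7 is true.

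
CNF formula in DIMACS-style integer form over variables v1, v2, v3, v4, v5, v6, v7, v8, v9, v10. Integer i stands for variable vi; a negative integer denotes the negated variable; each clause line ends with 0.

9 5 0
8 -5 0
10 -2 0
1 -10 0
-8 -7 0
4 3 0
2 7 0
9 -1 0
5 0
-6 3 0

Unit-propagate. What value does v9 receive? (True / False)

(v5) stands alone — v5 = True.
(~v5 | v8) with v5 = True leaves only v8, so v8 = True.
(~v7 | ~v8): since v8 = True, the clause reduces to (~v7). v7 = False.
From (v7 | v2) and v7 = False: v2 = True.
In (v10 | ~v2), ~v2 is now false; v10 must hold, so v10 = True.
From (~v10 | v1) and v10 = True: v1 = True.
In (v9 | ~v1), ~v1 is now false; v9 must hold, so v9 = True.

True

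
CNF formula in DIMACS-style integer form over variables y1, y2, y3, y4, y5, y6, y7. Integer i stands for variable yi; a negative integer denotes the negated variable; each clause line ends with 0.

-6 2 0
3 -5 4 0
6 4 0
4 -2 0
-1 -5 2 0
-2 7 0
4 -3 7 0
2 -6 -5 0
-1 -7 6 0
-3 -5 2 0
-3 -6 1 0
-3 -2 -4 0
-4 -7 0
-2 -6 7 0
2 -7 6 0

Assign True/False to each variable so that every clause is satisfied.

Pure literal: y5 appears only negated; assign y5 = False.
Branch on y1: take y1 = False.
Set y2 = False and propagate.
  then y6 is forced to False.
  then y4 is forced to True.
  then y7 is forced to False.
y3 is now unconstrained; take y3 = False.

y1 = False, y2 = False, y3 = False, y4 = True, y5 = False, y6 = False, y7 = False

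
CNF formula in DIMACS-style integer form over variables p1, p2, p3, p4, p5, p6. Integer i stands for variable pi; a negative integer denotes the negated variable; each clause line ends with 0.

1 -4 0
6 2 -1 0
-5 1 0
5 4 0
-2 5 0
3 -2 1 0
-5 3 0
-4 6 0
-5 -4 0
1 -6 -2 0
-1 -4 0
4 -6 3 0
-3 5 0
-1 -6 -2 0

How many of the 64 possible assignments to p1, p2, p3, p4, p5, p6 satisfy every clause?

The models are:
  p1=T p2=F p3=T p4=F p5=T p6=T
  p1=T p2=T p3=T p4=F p5=T p6=F
Count: 2.

2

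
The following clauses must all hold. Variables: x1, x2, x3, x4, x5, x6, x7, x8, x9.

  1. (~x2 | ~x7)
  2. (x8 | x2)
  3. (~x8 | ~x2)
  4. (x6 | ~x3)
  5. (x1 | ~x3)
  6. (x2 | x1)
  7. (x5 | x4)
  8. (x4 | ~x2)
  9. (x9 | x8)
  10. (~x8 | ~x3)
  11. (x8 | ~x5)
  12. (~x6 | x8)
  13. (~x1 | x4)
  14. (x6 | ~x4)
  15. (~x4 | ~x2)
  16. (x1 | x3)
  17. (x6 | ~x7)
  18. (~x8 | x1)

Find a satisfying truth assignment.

x1=True, x2=False, x3=False, x4=True, x5=False, x6=True, x7=False, x8=True, x9=False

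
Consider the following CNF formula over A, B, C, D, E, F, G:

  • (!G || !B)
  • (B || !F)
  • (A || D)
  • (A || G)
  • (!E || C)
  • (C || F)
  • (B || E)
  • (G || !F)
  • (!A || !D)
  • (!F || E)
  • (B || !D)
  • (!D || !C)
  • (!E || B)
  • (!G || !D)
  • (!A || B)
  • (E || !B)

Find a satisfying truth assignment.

Try A = True.
  then D is forced to False.
  then B is forced to True.
  then G is forced to False.
  then F is forced to False.
  then C is forced to True.
  then E is forced to True.

A=1  B=1  C=1  D=0  E=1  F=0  G=0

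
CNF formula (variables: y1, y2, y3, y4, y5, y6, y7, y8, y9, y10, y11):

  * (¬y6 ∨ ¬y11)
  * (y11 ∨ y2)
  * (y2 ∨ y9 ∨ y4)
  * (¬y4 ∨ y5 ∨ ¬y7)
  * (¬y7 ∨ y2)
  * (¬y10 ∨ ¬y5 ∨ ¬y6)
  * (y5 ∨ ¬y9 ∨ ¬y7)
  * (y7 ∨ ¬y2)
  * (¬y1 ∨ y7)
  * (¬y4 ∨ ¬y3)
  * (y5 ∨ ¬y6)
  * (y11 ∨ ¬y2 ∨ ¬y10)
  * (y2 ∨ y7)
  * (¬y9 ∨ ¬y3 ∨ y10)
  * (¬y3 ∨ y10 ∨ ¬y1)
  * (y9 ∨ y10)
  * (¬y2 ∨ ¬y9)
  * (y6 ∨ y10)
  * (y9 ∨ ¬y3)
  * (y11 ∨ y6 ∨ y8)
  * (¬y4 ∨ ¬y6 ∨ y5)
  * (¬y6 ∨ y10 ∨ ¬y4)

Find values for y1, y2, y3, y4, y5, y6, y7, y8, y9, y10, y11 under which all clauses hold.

y1 = T  y2 = T  y3 = F  y4 = T  y5 = T  y6 = F  y7 = T  y8 = T  y9 = F  y10 = T  y11 = T

Check each clause:
  1. (¬y6 ∨ ¬y11) — ¬y6 is true.
  2. (y2 ∨ y11) — y2 is true.
  3. (y9 ∨ y4 ∨ y2) — y2 is true.
  4. (¬y7 ∨ y5 ∨ ¬y4) — y5 is true.
  5. (¬y7 ∨ y2) — y2 is true.
  6. (¬y6 ∨ ¬y10 ∨ ¬y5) — ¬y6 is true.
  7. (¬y9 ∨ y5 ∨ ¬y7) — y5 is true.
  8. (¬y2 ∨ y7) — y7 is true.
  9. (y7 ∨ ¬y1) — y7 is true.
  10. (¬y4 ∨ ¬y3) — ¬y3 is true.
  11. (y5 ∨ ¬y6) — ¬y6 is true.
  12. (¬y10 ∨ ¬y2 ∨ y11) — y11 is true.
  13. (y7 ∨ y2) — y2 is true.
  14. (y10 ∨ ¬y9 ∨ ¬y3) — y10 is true.
  15. (¬y1 ∨ ¬y3 ∨ y10) — y10 is true.
  16. (y9 ∨ y10) — y10 is true.
  17. (¬y9 ∨ ¬y2) — ¬y9 is true.
  18. (y6 ∨ y10) — y10 is true.
  19. (y9 ∨ ¬y3) — ¬y3 is true.
  20. (y8 ∨ y6 ∨ y11) — y8 is true.
  21. (¬y6 ∨ ¬y4 ∨ y5) — ¬y6 is true.
  22. (¬y4 ∨ ¬y6 ∨ y10) — ¬y6 is true.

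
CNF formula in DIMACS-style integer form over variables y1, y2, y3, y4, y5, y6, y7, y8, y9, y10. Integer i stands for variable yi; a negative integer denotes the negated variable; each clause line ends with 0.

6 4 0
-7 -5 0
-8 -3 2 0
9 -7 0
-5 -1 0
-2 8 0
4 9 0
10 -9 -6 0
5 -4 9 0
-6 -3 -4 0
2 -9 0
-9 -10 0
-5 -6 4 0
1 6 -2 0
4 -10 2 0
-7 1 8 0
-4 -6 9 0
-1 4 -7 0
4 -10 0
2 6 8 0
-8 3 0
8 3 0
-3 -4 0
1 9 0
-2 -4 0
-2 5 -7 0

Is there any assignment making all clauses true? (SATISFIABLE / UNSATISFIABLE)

UNSATISFIABLE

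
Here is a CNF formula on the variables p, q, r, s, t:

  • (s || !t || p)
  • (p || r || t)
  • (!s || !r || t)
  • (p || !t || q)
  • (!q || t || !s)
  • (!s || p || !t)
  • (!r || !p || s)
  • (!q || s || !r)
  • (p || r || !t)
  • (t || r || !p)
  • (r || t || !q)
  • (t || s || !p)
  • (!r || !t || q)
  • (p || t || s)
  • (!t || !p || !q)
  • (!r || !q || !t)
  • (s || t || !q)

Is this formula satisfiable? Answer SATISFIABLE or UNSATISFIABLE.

SATISFIABLE

Branch on p: take p = True.
Branch on q: take q = False.
Try r = False.
  then t is forced to True.
s is now unconstrained; take s = False.
Every clause has at least one true literal under this assignment.
So p=T, q=F, r=F, s=F, t=T is a satisfying assignment.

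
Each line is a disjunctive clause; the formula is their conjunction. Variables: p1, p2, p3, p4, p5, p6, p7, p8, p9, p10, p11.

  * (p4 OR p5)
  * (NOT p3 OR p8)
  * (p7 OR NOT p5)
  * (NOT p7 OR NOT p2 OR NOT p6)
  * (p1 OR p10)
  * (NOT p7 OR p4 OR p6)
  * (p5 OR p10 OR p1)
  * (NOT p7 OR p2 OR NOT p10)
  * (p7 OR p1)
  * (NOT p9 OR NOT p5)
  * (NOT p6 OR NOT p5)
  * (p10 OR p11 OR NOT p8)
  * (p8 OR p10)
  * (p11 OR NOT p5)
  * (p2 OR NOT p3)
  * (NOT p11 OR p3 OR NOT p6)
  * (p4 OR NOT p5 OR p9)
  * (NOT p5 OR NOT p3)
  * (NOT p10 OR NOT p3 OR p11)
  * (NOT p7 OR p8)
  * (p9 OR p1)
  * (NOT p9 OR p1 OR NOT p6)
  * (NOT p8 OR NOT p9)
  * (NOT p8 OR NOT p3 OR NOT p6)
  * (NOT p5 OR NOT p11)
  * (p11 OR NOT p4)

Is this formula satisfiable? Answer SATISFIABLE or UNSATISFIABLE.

SATISFIABLE

p1 occurs only positively in the remaining clauses — set p1 = True.
Set p2 = True and propagate.
Branch on p3: take p3 = False.
Try p4 = True.
  then p11 is forced to True.
  then p6 is forced to False.
  then p5 is forced to False.
The remaining clauses are satisfied by p7 = False, p8 = True, p9 = False, p10 = True.
Every clause has at least one true literal under this assignment.
So p1=1, p2=1, p3=0, p4=1, p5=0, p6=0, p7=0, p8=1, p9=0, p10=1, p11=1 is a satisfying assignment.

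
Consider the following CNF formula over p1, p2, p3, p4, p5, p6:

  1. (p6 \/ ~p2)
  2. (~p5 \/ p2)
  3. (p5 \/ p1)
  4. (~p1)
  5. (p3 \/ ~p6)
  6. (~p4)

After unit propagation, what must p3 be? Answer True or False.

True

(~p1) stands alone — p1 = False.
In (p5 \/ p1), p1 is now false; p5 must hold, so p5 = True.
(p2 \/ ~p5) with p5 = True leaves only p2, so p2 = True.
From (p6 \/ ~p2) and p2 = True: p6 = True.
From (p3 \/ ~p6) and p6 = True: p3 = True.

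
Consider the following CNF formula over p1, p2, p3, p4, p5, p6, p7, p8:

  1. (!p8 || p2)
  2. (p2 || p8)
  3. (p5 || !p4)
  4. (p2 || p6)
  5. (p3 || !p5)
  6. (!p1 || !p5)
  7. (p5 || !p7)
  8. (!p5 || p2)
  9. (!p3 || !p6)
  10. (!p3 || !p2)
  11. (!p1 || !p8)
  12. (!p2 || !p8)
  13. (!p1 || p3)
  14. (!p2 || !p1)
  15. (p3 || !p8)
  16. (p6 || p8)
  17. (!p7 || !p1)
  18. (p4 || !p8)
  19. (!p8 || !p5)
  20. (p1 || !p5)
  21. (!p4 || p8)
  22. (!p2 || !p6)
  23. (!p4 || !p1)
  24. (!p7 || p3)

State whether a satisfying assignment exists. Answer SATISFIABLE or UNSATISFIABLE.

UNSATISFIABLE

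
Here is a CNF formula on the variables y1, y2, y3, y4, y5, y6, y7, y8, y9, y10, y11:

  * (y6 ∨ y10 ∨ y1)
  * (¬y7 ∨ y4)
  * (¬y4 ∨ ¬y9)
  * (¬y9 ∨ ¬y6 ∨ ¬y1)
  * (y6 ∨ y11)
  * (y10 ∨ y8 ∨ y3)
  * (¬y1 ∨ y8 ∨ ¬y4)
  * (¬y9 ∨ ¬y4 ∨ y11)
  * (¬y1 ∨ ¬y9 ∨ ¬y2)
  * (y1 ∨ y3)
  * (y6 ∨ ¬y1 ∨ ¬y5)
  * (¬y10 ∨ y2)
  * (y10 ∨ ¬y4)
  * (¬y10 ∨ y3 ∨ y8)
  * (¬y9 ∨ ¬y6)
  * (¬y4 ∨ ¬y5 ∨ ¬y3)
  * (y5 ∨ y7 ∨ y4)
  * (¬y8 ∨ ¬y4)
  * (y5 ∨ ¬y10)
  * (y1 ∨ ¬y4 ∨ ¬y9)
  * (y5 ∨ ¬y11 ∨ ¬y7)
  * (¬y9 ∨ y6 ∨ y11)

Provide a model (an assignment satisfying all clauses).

y1=T, y2=F, y3=T, y4=F, y5=T, y6=T, y7=F, y8=T, y9=F, y10=F, y11=F

Check each clause:
  1. (y1 ∨ y6 ∨ y10) — y1 is true.
  2. (¬y7 ∨ y4) — ¬y7 is true.
  3. (¬y9 ∨ ¬y4) — ¬y4 is true.
  4. (¬y1 ∨ ¬y6 ∨ ¬y9) — ¬y9 is true.
  5. (y11 ∨ y6) — y6 is true.
  6. (y8 ∨ y10 ∨ y3) — y8 is true.
  7. (¬y4 ∨ y8 ∨ ¬y1) — y8 is true.
  8. (¬y4 ∨ ¬y9 ∨ y11) — ¬y4 is true.
  9. (¬y2 ∨ ¬y1 ∨ ¬y9) — ¬y2 is true.
  10. (y3 ∨ y1) — y1 is true.
  11. (y6 ∨ ¬y5 ∨ ¬y1) — y6 is true.
  12. (¬y10 ∨ y2) — ¬y10 is true.
  13. (y10 ∨ ¬y4) — ¬y4 is true.
  14. (¬y10 ∨ y3 ∨ y8) — y8 is true.
  15. (¬y9 ∨ ¬y6) — ¬y9 is true.
  16. (¬y3 ∨ ¬y5 ∨ ¬y4) — ¬y4 is true.
  17. (y7 ∨ y5 ∨ y4) — y5 is true.
  18. (¬y4 ∨ ¬y8) — ¬y4 is true.
  19. (y5 ∨ ¬y10) — y5 is true.
  20. (¬y4 ∨ y1 ∨ ¬y9) — y1 is true.
  21. (¬y11 ∨ y5 ∨ ¬y7) — ¬y7 is true.
  22. (y6 ∨ ¬y9 ∨ y11) — y6 is true.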